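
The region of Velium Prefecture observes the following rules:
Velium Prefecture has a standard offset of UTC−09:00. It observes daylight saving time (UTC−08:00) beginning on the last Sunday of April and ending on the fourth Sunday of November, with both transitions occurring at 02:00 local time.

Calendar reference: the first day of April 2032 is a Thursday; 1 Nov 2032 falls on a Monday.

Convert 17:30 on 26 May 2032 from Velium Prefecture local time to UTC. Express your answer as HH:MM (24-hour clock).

1 April 2032 is a Thursday, so Sundays fall on 4, 11, 18, 25; the last is April 25.
1 November 2032 is a Monday, so the first Sunday is November 7 and the fourth is November 28.
26 May 2032 falls between 25 April and 28 November, so daylight saving is in effect and Velium Prefecture is at UTC−08:00.
17:30 local + 8h = 01:30 UTC (rolling into the next day, 27 May 2032).

01:30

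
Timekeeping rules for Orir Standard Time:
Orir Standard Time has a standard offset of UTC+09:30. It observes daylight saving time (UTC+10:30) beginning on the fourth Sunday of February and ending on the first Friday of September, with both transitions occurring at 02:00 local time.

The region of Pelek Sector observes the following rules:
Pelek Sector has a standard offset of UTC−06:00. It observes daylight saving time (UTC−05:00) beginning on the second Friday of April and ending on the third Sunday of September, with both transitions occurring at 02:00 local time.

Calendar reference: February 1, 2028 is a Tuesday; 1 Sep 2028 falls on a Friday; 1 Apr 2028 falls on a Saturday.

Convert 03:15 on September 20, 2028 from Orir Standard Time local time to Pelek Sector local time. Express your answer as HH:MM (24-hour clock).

11:45

1 February 2028 is a Tuesday, so the first Sunday is February 6 and the fourth is February 27.
1 September 2028 is a Friday, so the first Friday is September 1.
Daylight saving runs 27 February – 1 September; September 20, 2028 is outside that window, so Orir Standard Time is on standard time at UTC+09:30.
03:15 Orir Standard Time − 9h30m = 17:45 UTC (rolling into the previous day, 19 September 2028).
1 April 2028 is a Saturday, so the first Friday is April 7 and the second is April 14.
1 September 2028 is a Friday, so the first Sunday is September 3 and the third is September 17.
At the standard offset (UTC−06:00), 17:45 UTC − 6h = 11:45 Pelek Sector standard time.
The standard-time date in Pelek Sector, September 19, 2028, is outside the daylight-saving period (14 April – 17 September), so Pelek Sector is on standard time, UTC−06:00.
17:45 UTC − 6h = 11:45 Pelek Sector.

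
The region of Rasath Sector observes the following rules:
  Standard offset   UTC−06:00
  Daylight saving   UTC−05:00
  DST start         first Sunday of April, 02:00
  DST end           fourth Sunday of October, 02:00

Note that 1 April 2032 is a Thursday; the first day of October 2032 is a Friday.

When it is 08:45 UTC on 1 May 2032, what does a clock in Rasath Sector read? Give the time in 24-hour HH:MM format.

03:45

1 April 2032 is a Thursday, so the first Sunday is April 4.
1 October 2032 is a Friday, so the first Sunday is October 3 and the fourth is October 24.
At the standard offset (UTC−06:00), 08:45 UTC − 6h = 02:45 Rasath Sector standard time.
The standard-time date in Rasath Sector, 1 May 2032, lies within the daylight-saving period (4 April – 24 October), so Rasath Sector is on daylight time, UTC−05:00.
08:45 UTC − 5h = 03:45 local.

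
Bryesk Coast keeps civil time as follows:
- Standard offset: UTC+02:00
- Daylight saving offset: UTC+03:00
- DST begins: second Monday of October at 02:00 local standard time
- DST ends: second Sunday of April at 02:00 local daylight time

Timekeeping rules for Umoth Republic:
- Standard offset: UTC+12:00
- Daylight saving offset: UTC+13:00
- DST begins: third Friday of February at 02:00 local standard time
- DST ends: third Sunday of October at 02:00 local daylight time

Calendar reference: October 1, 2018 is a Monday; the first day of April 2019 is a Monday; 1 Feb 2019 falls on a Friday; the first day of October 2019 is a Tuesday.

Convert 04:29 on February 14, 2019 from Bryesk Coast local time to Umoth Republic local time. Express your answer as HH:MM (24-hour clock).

13:29

1 October 2018 is a Monday, so the first Monday is October 1 and the second is October 8.
1 April 2019 is a Monday, so the first Sunday is April 7 and the second is April 14.
February 14, 2019 lies within the daylight-saving period (8 October 2018 – 14 April 2019), so Bryesk Coast is on daylight time, UTC+03:00.
04:29 Bryesk Coast − 3h = 01:29 UTC.
1 February 2019 is a Friday, so the first Friday is February 1 and the third is February 15.
1 October 2019 is a Tuesday, so the first Sunday is October 6 and the third is October 20.
At the standard offset (UTC+12:00), 01:29 UTC + 12h = 13:29 Umoth Republic standard time.
The standard-time date in Umoth Republic, February 14, 2019, does not fall between 15 February and 20 October, so daylight saving is not in effect and Umoth Republic is at UTC+12:00.
01:29 UTC + 12h = 13:29 Umoth Republic.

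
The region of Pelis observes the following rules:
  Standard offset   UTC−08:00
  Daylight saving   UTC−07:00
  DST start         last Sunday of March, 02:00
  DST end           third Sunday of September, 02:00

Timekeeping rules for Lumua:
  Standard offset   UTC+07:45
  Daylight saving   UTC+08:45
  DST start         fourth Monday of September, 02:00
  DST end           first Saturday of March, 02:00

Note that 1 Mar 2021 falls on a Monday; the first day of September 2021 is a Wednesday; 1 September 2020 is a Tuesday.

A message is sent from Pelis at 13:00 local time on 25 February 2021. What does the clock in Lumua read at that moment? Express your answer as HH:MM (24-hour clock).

1 March 2021 is a Monday, so Sundays fall on 7, 14, 21, 28; the last is March 28.
1 September 2021 is a Wednesday, so the first Sunday is September 5 and the third is September 19.
25 February 2021 does not fall between 28 March and 19 September, so daylight saving is not in effect and Pelis is at UTC−08:00.
13:00 Pelis + 8h = 21:00 UTC.
1 September 2020 is a Tuesday, so the first Monday is September 7 and the fourth is September 28.
1 March 2021 is a Monday, so the first Saturday is March 6.
At the standard offset (UTC+07:45), 21:00 UTC + 7h45m = 04:45 Lumua standard time (rolling into the next day, 26 February 2021).
Daylight saving runs 28 September 2020 – 6 March 2021; the standard-time date in Lumua, 26 February 2021, is inside that window, so Lumua is at UTC+08:45.
21:00 UTC + 8h45m = 05:45 Lumua (rolling into the next day, 26 February 2021).

05:45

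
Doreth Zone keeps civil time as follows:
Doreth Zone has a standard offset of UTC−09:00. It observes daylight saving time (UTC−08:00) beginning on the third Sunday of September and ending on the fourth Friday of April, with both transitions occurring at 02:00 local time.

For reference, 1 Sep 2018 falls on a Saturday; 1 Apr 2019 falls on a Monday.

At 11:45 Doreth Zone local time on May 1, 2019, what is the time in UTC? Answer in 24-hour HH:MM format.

1 September 2018 is a Saturday, so the first Sunday is September 2 and the third is September 16.
1 April 2019 is a Monday, so the first Friday is April 5 and the fourth is April 26.
Daylight saving runs 16 September 2018 – 26 April 2019; May 1, 2019 is outside that window, so Doreth Zone is on standard time at UTC−09:00.
11:45 local + 9h = 20:45 UTC.

20:45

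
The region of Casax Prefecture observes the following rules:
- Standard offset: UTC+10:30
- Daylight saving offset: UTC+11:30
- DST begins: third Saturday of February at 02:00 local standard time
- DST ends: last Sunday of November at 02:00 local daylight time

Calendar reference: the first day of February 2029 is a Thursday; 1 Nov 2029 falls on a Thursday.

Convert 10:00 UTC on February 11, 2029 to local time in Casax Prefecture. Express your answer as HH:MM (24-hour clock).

1 February 2029 is a Thursday, so the first Saturday is February 3 and the third is February 17.
1 November 2029 is a Thursday, so Sundays fall on 4, 11, 18, 25; the last is November 25.
At the standard offset (UTC+10:30), 10:00 UTC + 10h30m = 20:30 Casax Prefecture standard time.
The standard-time date in Casax Prefecture, February 11, 2029, is outside the daylight-saving period (17 February – 25 November), so Casax Prefecture is on standard time, UTC+10:30.
10:00 UTC + 10h30m = 20:30 local.

20:30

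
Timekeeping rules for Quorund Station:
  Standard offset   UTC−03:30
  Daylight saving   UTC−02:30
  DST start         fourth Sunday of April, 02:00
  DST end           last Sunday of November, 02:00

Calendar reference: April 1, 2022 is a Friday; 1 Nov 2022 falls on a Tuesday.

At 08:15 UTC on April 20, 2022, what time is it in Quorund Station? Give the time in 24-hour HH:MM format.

04:45

1 April 2022 is a Friday, so the first Sunday is April 3 and the fourth is April 24.
1 November 2022 is a Tuesday, so Sundays fall on 6, 13, 20, 27; the last is November 27.
At the standard offset (UTC−03:30), 08:15 UTC − 3h30m = 04:45 Quorund Station standard time.
Daylight saving runs 24 April – 27 November; the standard-time date in Quorund Station, April 20, 2022, is outside that window, so Quorund Station is on standard time at UTC−03:30.
08:15 UTC − 3h30m = 04:45 local.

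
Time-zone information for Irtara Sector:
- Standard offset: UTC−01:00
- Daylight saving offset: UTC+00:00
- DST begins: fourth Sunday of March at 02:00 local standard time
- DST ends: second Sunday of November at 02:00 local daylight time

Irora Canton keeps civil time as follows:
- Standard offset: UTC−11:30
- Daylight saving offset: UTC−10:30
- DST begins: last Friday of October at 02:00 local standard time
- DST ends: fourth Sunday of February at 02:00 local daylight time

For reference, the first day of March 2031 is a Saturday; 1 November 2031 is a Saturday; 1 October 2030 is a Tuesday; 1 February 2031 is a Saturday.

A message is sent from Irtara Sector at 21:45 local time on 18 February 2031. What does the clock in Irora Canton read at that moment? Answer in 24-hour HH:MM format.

1 March 2031 is a Saturday, so the first Sunday is March 2 and the fourth is March 23.
1 November 2031 is a Saturday, so the first Sunday is November 2 and the second is November 9.
18 February 2031 does not fall between 23 March and 9 November, so daylight saving is not in effect and Irtara Sector is at UTC−01:00.
21:45 Irtara Sector + 1h = 22:45 UTC.
1 October 2030 is a Tuesday, so Fridays fall on 4, 11, 18, 25; the last is October 25.
1 February 2031 is a Saturday, so the first Sunday is February 2 and the fourth is February 23.
At the standard offset (UTC−11:30), 22:45 UTC − 11h30m = 11:15 Irora Canton standard time.
The standard-time date in Irora Canton, 18 February 2031, lies within the daylight-saving period (25 October 2030 – 23 February 2031), so Irora Canton is on daylight time, UTC−10:30.
22:45 UTC − 10h30m = 12:15 Irora Canton.

12:15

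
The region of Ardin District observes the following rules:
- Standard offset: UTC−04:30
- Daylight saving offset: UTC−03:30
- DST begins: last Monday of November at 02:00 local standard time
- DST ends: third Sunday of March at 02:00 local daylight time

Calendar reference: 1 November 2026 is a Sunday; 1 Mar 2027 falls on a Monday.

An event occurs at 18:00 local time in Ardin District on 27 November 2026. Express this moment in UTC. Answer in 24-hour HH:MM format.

1 November 2026 is a Sunday, so Mondays fall on 2, 9, 16, 23, 30; the last is November 30.
1 March 2027 is a Monday, so the first Sunday is March 7 and the third is March 21.
27 November 2026 is outside the daylight-saving period (30 November 2026 – 21 March 2027), so Ardin District is on standard time, UTC−04:30.
18:00 local + 4h30m = 22:30 UTC.

22:30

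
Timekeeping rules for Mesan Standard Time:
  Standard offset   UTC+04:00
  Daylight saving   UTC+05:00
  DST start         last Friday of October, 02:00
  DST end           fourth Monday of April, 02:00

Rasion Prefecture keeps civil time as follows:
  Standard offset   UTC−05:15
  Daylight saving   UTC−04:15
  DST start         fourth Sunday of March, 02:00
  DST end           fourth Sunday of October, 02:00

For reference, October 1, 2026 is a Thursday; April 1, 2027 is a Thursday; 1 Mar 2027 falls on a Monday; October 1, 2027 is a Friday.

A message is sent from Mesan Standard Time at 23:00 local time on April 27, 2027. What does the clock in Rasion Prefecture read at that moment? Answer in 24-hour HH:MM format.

14:45

1 October 2026 is a Thursday, so Fridays fall on 2, 9, 16, 23, 30; the last is October 30.
1 April 2027 is a Thursday, so the first Monday is April 5 and the fourth is April 26.
April 27, 2027 does not fall between 30 October 2026 and 26 April 2027, so daylight saving is not in effect and Mesan Standard Time is at UTC+04:00.
23:00 Mesan Standard Time − 4h = 19:00 UTC.
1 March 2027 is a Monday, so the first Sunday is March 7 and the fourth is March 28.
1 October 2027 is a Friday, so the first Sunday is October 3 and the fourth is October 24.
At the standard offset (UTC−05:15), 19:00 UTC − 5h15m = 13:45 Rasion Prefecture standard time.
The standard-time date in Rasion Prefecture, April 27, 2027, falls between 28 March and 24 October, so daylight saving is in effect and Rasion Prefecture is at UTC−04:15.
19:00 UTC − 4h15m = 14:45 Rasion Prefecture.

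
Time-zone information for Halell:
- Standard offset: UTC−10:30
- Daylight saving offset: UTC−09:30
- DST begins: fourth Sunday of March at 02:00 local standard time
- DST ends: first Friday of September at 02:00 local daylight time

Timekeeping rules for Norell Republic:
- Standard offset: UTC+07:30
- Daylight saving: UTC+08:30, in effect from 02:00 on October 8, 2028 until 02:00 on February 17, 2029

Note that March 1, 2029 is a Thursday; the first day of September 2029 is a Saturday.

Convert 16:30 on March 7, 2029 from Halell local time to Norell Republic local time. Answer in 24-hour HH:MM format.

10:30

1 March 2029 is a Thursday, so the first Sunday is March 4 and the fourth is March 25.
1 September 2029 is a Saturday, so the first Friday is September 7.
Daylight saving runs 25 March – 7 September; March 7, 2029 is outside that window, so Halell is on standard time at UTC−10:30.
16:30 Halell + 10h30m = 03:00 UTC (rolling into the next day, 8 March 2029).
At the standard offset (UTC+07:30), 03:00 UTC + 7h30m = 10:30 Norell Republic standard time.
Daylight saving runs 8 October 2028 – 17 February 2029; the standard-time date in Norell Republic, March 8, 2029, is outside that window, so Norell Republic is on standard time at UTC+07:30.
03:00 UTC + 7h30m = 10:30 Norell Republic.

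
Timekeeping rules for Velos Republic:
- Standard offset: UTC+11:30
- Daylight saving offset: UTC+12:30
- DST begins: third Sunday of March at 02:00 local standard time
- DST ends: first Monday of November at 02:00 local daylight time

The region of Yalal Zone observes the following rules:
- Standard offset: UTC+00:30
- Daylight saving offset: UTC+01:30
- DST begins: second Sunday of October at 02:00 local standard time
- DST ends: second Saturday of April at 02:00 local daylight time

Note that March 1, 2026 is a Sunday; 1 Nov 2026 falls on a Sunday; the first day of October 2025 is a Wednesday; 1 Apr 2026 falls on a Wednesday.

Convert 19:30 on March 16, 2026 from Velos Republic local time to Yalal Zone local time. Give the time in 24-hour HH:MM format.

08:30

1 March 2026 is a Sunday, so the first Sunday is March 1 and the third is March 15.
1 November 2026 is a Sunday, so the first Monday is November 2.
March 16, 2026 falls between 15 March and 2 November, so daylight saving is in effect and Velos Republic is at UTC+12:30.
19:30 Velos Republic − 12h30m = 07:00 UTC.
1 October 2025 is a Wednesday, so the first Sunday is October 5 and the second is October 12.
1 April 2026 is a Wednesday, so the first Saturday is April 4 and the second is April 11.
At the standard offset (UTC+00:30), 07:00 UTC + 0h30m = 07:30 Yalal Zone standard time.
The standard-time date in Yalal Zone, March 16, 2026, lies within the daylight-saving period (12 October 2025 – 11 April 2026), so Yalal Zone is on daylight time, UTC+01:30.
07:00 UTC + 1h30m = 08:30 Yalal Zone.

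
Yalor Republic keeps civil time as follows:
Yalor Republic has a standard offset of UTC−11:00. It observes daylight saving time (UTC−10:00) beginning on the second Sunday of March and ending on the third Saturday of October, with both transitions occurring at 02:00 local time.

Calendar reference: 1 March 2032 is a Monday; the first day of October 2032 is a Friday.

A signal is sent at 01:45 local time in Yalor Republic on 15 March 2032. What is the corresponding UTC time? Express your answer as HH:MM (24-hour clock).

11:45

1 March 2032 is a Monday, so the first Sunday is March 7 and the second is March 14.
1 October 2032 is a Friday, so the first Saturday is October 2 and the third is October 16.
Daylight saving runs 14 March – 16 October; 15 March 2032 is inside that window, so Yalor Republic is at UTC−10:00.
01:45 local + 10h = 11:45 UTC.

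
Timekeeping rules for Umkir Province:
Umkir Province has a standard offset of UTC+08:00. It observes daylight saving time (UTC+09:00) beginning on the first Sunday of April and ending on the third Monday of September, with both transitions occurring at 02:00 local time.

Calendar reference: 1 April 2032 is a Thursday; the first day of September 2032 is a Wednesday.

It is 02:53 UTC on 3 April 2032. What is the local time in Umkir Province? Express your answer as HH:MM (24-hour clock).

10:53

1 April 2032 is a Thursday, so the first Sunday is April 4.
1 September 2032 is a Wednesday, so the first Monday is September 6 and the third is September 20.
At the standard offset (UTC+08:00), 02:53 UTC + 8h = 10:53 Umkir Province standard time.
The standard-time date in Umkir Province, 3 April 2032, does not fall between 4 April and 20 September, so daylight saving is not in effect and Umkir Province is at UTC+08:00.
02:53 UTC + 8h = 10:53 local.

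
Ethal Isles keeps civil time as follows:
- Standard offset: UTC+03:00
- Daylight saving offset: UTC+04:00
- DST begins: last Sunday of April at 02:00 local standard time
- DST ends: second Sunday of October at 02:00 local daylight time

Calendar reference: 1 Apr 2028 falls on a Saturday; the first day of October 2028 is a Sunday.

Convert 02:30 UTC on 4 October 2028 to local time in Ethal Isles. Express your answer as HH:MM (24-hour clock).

1 April 2028 is a Saturday, so Sundays fall on 2, 9, 16, 23, 30; the last is April 30.
1 October 2028 is a Sunday, so the first Sunday is October 1 and the second is October 8.
At the standard offset (UTC+03:00), 02:30 UTC + 3h = 05:30 Ethal Isles standard time.
The standard-time date in Ethal Isles, 4 October 2028, lies within the daylight-saving period (30 April – 8 October), so Ethal Isles is on daylight time, UTC+04:00.
02:30 UTC + 4h = 06:30 local.

06:30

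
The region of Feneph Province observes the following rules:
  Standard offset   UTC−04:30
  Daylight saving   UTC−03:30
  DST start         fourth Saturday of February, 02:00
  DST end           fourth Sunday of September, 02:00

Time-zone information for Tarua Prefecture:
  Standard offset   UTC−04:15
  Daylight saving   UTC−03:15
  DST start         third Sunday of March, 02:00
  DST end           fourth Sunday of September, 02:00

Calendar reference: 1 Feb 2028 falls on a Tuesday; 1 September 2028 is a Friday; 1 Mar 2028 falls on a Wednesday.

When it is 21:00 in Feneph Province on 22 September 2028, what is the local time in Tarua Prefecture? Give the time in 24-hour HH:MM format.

21:15

1 February 2028 is a Tuesday, so the first Saturday is February 5 and the fourth is February 26.
1 September 2028 is a Friday, so the first Sunday is September 3 and the fourth is September 24.
Daylight saving runs 26 February – 24 September; 22 September 2028 is inside that window, so Feneph Province is at UTC−03:30.
21:00 Feneph Province + 3h30m = 00:30 UTC (rolling into the next day, 23 September 2028).
1 March 2028 is a Wednesday, so the first Sunday is March 5 and the third is March 19.
1 September 2028 is a Friday, so the first Sunday is September 3 and the fourth is September 24.
At the standard offset (UTC−04:15), 00:30 UTC − 4h15m = 20:15 Tarua Prefecture standard time (rolling into the previous day, 22 September 2028).
Daylight saving runs 19 March – 24 September; the standard-time date in Tarua Prefecture, 22 September 2028, is inside that window, so Tarua Prefecture is at UTC−03:15.
00:30 UTC − 3h15m = 21:15 Tarua Prefecture (rolling into the previous day, 22 September 2028).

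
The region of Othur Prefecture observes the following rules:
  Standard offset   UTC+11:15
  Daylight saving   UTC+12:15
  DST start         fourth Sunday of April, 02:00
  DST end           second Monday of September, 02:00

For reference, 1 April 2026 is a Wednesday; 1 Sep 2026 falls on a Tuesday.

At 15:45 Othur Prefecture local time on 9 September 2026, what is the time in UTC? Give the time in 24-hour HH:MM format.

1 April 2026 is a Wednesday, so the first Sunday is April 5 and the fourth is April 26.
1 September 2026 is a Tuesday, so the first Monday is September 7 and the second is September 14.
Daylight saving runs 26 April – 14 September; 9 September 2026 is inside that window, so Othur Prefecture is at UTC+12:15.
15:45 local − 12h15m = 03:30 UTC.

03:30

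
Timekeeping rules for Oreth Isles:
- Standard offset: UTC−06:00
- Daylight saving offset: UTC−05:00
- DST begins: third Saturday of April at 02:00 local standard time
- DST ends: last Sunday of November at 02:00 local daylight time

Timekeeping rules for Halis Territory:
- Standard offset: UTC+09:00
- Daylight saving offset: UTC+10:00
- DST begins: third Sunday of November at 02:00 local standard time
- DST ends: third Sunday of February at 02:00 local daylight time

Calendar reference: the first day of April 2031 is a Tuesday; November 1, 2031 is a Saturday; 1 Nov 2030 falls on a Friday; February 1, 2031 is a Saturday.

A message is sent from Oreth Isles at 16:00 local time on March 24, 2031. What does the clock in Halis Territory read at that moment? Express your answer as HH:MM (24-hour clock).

1 April 2031 is a Tuesday, so the first Saturday is April 5 and the third is April 19.
1 November 2031 is a Saturday, so Sundays fall on 2, 9, 16, 23, 30; the last is November 30.
March 24, 2031 does not fall between 19 April and 30 November, so daylight saving is not in effect and Oreth Isles is at UTC−06:00.
16:00 Oreth Isles + 6h = 22:00 UTC.
1 November 2030 is a Friday, so the first Sunday is November 3 and the third is November 17.
1 February 2031 is a Saturday, so the first Sunday is February 2 and the third is February 16.
At the standard offset (UTC+09:00), 22:00 UTC + 9h = 07:00 Halis Territory standard time (rolling into the next day, 25 March 2031).
The standard-time date in Halis Territory, March 25, 2031, does not fall between 17 November 2030 and 16 February 2031, so daylight saving is not in effect and Halis Territory is at UTC+09:00.
22:00 UTC + 9h = 07:00 Halis Territory (rolling into the next day, 25 March 2031).

07:00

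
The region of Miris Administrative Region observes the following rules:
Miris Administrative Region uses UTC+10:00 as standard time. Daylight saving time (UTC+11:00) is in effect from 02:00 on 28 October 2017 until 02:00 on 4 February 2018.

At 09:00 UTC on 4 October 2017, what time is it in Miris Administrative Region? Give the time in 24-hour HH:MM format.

At the standard offset (UTC+10:00), 09:00 UTC + 10h = 19:00 Miris Administrative Region standard time.
The standard-time date in Miris Administrative Region, 4 October 2017, is outside the daylight-saving period (28 October 2017 – 4 February 2018), so Miris Administrative Region is on standard time, UTC+10:00.
09:00 UTC + 10h = 19:00 local.

19:00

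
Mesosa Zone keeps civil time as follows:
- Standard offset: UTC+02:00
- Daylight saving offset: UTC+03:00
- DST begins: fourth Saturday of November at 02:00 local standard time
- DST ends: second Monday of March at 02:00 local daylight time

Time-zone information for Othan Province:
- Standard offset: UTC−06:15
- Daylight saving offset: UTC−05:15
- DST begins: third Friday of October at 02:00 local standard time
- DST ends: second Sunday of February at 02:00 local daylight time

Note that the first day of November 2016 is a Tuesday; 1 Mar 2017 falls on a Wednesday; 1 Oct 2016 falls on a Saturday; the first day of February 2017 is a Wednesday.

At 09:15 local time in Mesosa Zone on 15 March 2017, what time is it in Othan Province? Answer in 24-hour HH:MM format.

01:00

1 November 2016 is a Tuesday, so the first Saturday is November 5 and the fourth is November 26.
1 March 2017 is a Wednesday, so the first Monday is March 6 and the second is March 13.
15 March 2017 is outside the daylight-saving period (26 November 2016 – 13 March 2017), so Mesosa Zone is on standard time, UTC+02:00.
09:15 Mesosa Zone − 2h = 07:15 UTC.
1 October 2016 is a Saturday, so the first Friday is October 7 and the third is October 21.
1 February 2017 is a Wednesday, so the first Sunday is February 5 and the second is February 12.
At the standard offset (UTC−06:15), 07:15 UTC − 6h15m = 01:00 Othan Province standard time.
The standard-time date in Othan Province, 15 March 2017, does not fall between 21 October 2016 and 12 February 2017, so daylight saving is not in effect and Othan Province is at UTC−06:15.
07:15 UTC − 6h15m = 01:00 Othan Province.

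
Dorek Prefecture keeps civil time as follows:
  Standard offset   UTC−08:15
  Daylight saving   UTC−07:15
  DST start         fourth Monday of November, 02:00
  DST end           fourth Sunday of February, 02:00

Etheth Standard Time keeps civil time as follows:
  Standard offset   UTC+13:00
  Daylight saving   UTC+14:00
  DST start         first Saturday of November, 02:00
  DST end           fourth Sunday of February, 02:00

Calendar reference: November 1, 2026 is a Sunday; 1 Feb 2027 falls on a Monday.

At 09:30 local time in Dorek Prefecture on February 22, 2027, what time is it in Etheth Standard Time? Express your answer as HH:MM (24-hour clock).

06:45

1 November 2026 is a Sunday, so the first Monday is November 2 and the fourth is November 23.
1 February 2027 is a Monday, so the first Sunday is February 7 and the fourth is February 28.
Daylight saving runs 23 November 2026 – 28 February 2027; February 22, 2027 is inside that window, so Dorek Prefecture is at UTC−07:15.
09:30 Dorek Prefecture + 7h15m = 16:45 UTC.
1 November 2026 is a Sunday, so the first Saturday is November 7.
1 February 2027 is a Monday, so the first Sunday is February 7 and the fourth is February 28.
At the standard offset (UTC+13:00), 16:45 UTC + 13h = 05:45 Etheth Standard Time standard time (rolling into the next day, 23 February 2027).
Daylight saving runs 7 November 2026 – 28 February 2027; the standard-time date in Etheth Standard Time, February 23, 2027, is inside that window, so Etheth Standard Time is at UTC+14:00.
16:45 UTC + 14h = 06:45 Etheth Standard Time (rolling into the next day, 23 February 2027).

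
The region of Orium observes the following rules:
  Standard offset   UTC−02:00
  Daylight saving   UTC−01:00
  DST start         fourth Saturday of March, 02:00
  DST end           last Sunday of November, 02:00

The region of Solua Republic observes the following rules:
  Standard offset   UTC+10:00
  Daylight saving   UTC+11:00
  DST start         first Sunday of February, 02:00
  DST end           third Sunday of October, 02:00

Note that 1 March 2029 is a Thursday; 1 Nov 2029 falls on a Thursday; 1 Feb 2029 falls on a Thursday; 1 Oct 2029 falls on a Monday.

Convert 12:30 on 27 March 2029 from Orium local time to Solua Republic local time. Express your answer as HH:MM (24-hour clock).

00:30

1 March 2029 is a Thursday, so the first Saturday is March 3 and the fourth is March 24.
1 November 2029 is a Thursday, so Sundays fall on 4, 11, 18, 25; the last is November 25.
27 March 2029 falls between 24 March and 25 November, so daylight saving is in effect and Orium is at UTC−01:00.
12:30 Orium + 1h = 13:30 UTC.
1 February 2029 is a Thursday, so the first Sunday is February 4.
1 October 2029 is a Monday, so the first Sunday is October 7 and the third is October 21.
At the standard offset (UTC+10:00), 13:30 UTC + 10h = 23:30 Solua Republic standard time.
The standard-time date in Solua Republic, 27 March 2029, falls between 4 February and 21 October, so daylight saving is in effect and Solua Republic is at UTC+11:00.
13:30 UTC + 11h = 00:30 Solua Republic (rolling into the next day, 28 March 2029).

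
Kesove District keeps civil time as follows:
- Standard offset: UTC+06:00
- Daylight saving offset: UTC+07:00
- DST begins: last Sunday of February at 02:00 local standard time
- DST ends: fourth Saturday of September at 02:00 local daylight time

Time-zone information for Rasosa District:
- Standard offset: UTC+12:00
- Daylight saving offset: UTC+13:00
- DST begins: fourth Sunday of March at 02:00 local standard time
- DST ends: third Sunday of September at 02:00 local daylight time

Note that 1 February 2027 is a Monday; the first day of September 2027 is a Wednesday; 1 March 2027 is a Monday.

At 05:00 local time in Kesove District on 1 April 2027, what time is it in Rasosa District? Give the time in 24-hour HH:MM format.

11:00

1 February 2027 is a Monday, so Sundays fall on 7, 14, 21, 28; the last is February 28.
1 September 2027 is a Wednesday, so the first Saturday is September 4 and the fourth is September 25.
1 April 2027 lies within the daylight-saving period (28 February – 25 September), so Kesove District is on daylight time, UTC+07:00.
05:00 Kesove District − 7h = 22:00 UTC (rolling into the previous day, 31 March 2027).
1 March 2027 is a Monday, so the first Sunday is March 7 and the fourth is March 28.
1 September 2027 is a Wednesday, so the first Sunday is September 5 and the third is September 19.
At the standard offset (UTC+12:00), 22:00 UTC + 12h = 10:00 Rasosa District standard time (rolling into the next day, 1 April 2027).
Daylight saving runs 28 March – 19 September; the standard-time date in Rasosa District, 1 April 2027, is inside that window, so Rasosa District is at UTC+13:00.
22:00 UTC + 13h = 11:00 Rasosa District (rolling into the next day, 1 April 2027).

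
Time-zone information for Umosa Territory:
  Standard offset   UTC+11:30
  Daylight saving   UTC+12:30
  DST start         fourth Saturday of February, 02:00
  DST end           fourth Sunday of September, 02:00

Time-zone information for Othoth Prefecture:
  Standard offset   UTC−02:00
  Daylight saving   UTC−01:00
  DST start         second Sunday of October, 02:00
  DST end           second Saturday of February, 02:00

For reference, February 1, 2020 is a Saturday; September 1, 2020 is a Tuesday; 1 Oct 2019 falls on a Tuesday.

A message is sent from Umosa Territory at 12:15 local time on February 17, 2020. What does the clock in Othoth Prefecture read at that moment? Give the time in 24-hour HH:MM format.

22:45

1 February 2020 is a Saturday, so the first Saturday is February 1 and the fourth is February 22.
1 September 2020 is a Tuesday, so the first Sunday is September 6 and the fourth is September 27.
Daylight saving runs 22 February – 27 September; February 17, 2020 is outside that window, so Umosa Territory is on standard time at UTC+11:30.
12:15 Umosa Territory − 11h30m = 00:45 UTC.
1 October 2019 is a Tuesday, so the first Sunday is October 6 and the second is October 13.
1 February 2020 is a Saturday, so the first Saturday is February 1 and the second is February 8.
At the standard offset (UTC−02:00), 00:45 UTC − 2h = 22:45 Othoth Prefecture standard time (rolling into the previous day, 16 February 2020).
The standard-time date in Othoth Prefecture, February 16, 2020, does not fall between 13 October 2019 and 8 February 2020, so daylight saving is not in effect and Othoth Prefecture is at UTC−02:00.
00:45 UTC − 2h = 22:45 Othoth Prefecture (rolling into the previous day, 16 February 2020).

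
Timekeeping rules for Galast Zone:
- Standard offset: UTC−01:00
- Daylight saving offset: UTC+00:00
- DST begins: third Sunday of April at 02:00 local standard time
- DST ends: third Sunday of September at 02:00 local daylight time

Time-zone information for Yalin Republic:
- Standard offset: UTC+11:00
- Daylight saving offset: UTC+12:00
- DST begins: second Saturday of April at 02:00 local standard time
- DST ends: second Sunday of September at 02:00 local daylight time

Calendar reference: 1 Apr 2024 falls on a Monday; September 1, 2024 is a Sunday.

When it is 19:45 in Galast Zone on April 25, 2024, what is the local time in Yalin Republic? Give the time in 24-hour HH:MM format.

07:45

1 April 2024 is a Monday, so the first Sunday is April 7 and the third is April 21.
1 September 2024 is a Sunday, so the first Sunday is September 1 and the third is September 15.
April 25, 2024 falls between 21 April and 15 September, so daylight saving is in effect and Galast Zone is at UTC+00:00.
19:45 Galast Zone − 0h = 19:45 UTC.
1 April 2024 is a Monday, so the first Saturday is April 6 and the second is April 13.
1 September 2024 is a Sunday, so the first Sunday is September 1 and the second is September 8.
At the standard offset (UTC+11:00), 19:45 UTC + 11h = 06:45 Yalin Republic standard time (rolling into the next day, 26 April 2024).
The standard-time date in Yalin Republic, April 26, 2024, falls between 13 April and 8 September, so daylight saving is in effect and Yalin Republic is at UTC+12:00.
19:45 UTC + 12h = 07:45 Yalin Republic (rolling into the next day, 26 April 2024).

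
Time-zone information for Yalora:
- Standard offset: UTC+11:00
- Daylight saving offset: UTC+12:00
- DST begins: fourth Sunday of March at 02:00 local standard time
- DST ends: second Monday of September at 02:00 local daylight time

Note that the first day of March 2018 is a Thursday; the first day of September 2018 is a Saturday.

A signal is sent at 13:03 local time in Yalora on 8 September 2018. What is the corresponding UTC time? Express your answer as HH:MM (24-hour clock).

01:03

1 March 2018 is a Thursday, so the first Sunday is March 4 and the fourth is March 25.
1 September 2018 is a Saturday, so the first Monday is September 3 and the second is September 10.
8 September 2018 lies within the daylight-saving period (25 March – 10 September), so Yalora is on daylight time, UTC+12:00.
13:03 local − 12h = 01:03 UTC.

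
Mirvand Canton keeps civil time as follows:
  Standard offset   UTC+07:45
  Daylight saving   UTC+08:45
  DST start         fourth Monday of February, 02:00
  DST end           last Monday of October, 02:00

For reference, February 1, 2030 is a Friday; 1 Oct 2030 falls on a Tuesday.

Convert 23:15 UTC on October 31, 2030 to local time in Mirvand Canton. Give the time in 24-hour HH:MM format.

1 February 2030 is a Friday, so the first Monday is February 4 and the fourth is February 25.
1 October 2030 is a Tuesday, so Mondays fall on 7, 14, 21, 28; the last is October 28.
At the standard offset (UTC+07:45), 23:15 UTC + 7h45m = 07:00 Mirvand Canton standard time (rolling into the next day, 1 November 2030).
The standard-time date in Mirvand Canton, November 1, 2030, is outside the daylight-saving period (25 February – 28 October), so Mirvand Canton is on standard time, UTC+07:45.
23:15 UTC + 7h45m = 07:00 local (rolling into the next day, 1 November 2030).

07:00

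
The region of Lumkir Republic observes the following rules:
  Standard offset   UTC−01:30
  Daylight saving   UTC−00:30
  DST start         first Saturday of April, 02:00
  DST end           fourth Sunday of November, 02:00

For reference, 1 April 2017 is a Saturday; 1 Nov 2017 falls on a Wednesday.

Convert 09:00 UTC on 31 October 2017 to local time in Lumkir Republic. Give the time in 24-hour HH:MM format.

08:30

1 April 2017 is a Saturday, so the first Saturday is April 1.
1 November 2017 is a Wednesday, so the first Sunday is November 5 and the fourth is November 26.
At the standard offset (UTC−01:30), 09:00 UTC − 1h30m = 07:30 Lumkir Republic standard time.
The standard-time date in Lumkir Republic, 31 October 2017, lies within the daylight-saving period (1 April – 26 November), so Lumkir Republic is on daylight time, UTC−00:30.
09:00 UTC − 0h30m = 08:30 local.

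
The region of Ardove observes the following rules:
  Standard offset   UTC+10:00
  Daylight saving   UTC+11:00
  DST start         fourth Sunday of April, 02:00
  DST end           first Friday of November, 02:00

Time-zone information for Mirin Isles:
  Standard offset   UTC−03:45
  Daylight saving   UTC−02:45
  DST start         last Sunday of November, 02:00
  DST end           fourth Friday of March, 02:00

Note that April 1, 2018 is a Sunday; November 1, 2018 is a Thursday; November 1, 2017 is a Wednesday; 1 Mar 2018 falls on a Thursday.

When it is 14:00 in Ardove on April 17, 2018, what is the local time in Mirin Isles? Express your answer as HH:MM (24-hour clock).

1 April 2018 is a Sunday, so the first Sunday is April 1 and the fourth is April 22.
1 November 2018 is a Thursday, so the first Friday is November 2.
April 17, 2018 does not fall between 22 April and 2 November, so daylight saving is not in effect and Ardove is at UTC+10:00.
14:00 Ardove − 10h = 04:00 UTC.
1 November 2017 is a Wednesday, so Sundays fall on 5, 12, 19, 26; the last is November 26.
1 March 2018 is a Thursday, so the first Friday is March 2 and the fourth is March 23.
At the standard offset (UTC−03:45), 04:00 UTC − 3h45m = 00:15 Mirin Isles standard time.
The standard-time date in Mirin Isles, April 17, 2018, is outside the daylight-saving period (26 November 2017 – 23 March 2018), so Mirin Isles is on standard time, UTC−03:45.
04:00 UTC − 3h45m = 00:15 Mirin Isles.

00:15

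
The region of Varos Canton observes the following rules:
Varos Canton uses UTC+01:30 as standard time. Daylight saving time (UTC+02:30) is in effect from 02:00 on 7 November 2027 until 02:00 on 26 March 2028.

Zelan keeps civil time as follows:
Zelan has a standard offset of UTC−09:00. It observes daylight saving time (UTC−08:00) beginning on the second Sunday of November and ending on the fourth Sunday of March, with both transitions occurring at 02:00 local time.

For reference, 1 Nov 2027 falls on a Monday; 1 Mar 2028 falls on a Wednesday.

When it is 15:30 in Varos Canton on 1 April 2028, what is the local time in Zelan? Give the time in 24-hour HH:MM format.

05:00

1 April 2028 is outside the daylight-saving period (7 November 2027 – 26 March 2028), so Varos Canton is on standard time, UTC+01:30.
15:30 Varos Canton − 1h30m = 14:00 UTC.
1 November 2027 is a Monday, so the first Sunday is November 7 and the second is November 14.
1 March 2028 is a Wednesday, so the first Sunday is March 5 and the fourth is March 26.
At the standard offset (UTC−09:00), 14:00 UTC − 9h = 05:00 Zelan standard time.
Daylight saving runs 14 November 2027 – 26 March 2028; the standard-time date in Zelan, 1 April 2028, is outside that window, so Zelan is on standard time at UTC−09:00.
14:00 UTC − 9h = 05:00 Zelan.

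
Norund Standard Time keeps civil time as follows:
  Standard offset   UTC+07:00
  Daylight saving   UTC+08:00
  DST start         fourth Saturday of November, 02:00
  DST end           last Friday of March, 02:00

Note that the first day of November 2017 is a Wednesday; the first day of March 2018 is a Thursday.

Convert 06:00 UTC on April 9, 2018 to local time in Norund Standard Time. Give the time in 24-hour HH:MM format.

1 November 2017 is a Wednesday, so the first Saturday is November 4 and the fourth is November 25.
1 March 2018 is a Thursday, so Fridays fall on 2, 9, 16, 23, 30; the last is March 30.
At the standard offset (UTC+07:00), 06:00 UTC + 7h = 13:00 Norund Standard Time standard time.
The standard-time date in Norund Standard Time, April 9, 2018, is outside the daylight-saving period (25 November 2017 – 30 March 2018), so Norund Standard Time is on standard time, UTC+07:00.
06:00 UTC + 7h = 13:00 local.

13:00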